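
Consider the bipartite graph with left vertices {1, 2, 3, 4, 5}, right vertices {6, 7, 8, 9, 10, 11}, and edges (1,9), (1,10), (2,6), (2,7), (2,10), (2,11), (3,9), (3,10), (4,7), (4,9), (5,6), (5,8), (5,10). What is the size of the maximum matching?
5 (matching: (1,10), (2,11), (3,9), (4,7), (5,8); upper bound min(|L|,|R|) = min(5,6) = 5)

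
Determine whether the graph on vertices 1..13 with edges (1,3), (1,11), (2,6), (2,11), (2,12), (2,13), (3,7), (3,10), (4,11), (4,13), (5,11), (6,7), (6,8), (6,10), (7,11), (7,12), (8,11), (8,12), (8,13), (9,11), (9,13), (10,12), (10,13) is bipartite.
Yes. Partition: {1, 2, 4, 5, 7, 8, 9, 10}, {3, 6, 11, 12, 13}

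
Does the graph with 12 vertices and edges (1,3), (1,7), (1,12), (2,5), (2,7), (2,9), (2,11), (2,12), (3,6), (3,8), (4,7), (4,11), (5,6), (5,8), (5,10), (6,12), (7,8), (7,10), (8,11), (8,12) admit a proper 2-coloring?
Yes. Partition: {1, 2, 4, 6, 8, 10}, {3, 5, 7, 9, 11, 12}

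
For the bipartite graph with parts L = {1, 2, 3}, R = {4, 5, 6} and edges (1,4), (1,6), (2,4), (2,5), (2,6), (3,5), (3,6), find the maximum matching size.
3 (matching: (1,6), (2,4), (3,5); upper bound min(|L|,|R|) = min(3,3) = 3)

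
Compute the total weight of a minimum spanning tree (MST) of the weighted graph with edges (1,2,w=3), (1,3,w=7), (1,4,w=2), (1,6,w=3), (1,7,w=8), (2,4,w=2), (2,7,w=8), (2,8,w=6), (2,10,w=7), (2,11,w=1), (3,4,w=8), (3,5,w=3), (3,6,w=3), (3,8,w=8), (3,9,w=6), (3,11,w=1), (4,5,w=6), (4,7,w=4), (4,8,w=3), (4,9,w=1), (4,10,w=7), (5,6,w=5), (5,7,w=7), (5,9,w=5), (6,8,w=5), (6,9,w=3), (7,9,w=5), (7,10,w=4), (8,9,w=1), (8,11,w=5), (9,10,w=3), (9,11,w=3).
21 (MST edges: (1,4,w=2), (1,6,w=3), (2,4,w=2), (2,11,w=1), (3,5,w=3), (3,11,w=1), (4,7,w=4), (4,9,w=1), (8,9,w=1), (9,10,w=3); sum of weights 2 + 3 + 2 + 1 + 3 + 1 + 4 + 1 + 1 + 3 = 21)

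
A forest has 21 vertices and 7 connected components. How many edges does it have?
14 (Each of the 7 component trees on V_i vertices has V_i - 1 edges; summing gives V - C = 21 - 7 = 14)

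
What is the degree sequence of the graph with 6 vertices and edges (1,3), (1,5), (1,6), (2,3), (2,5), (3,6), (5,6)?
[3, 3, 3, 3, 2, 0] (degrees: deg(1)=3, deg(2)=2, deg(3)=3, deg(4)=0, deg(5)=3, deg(6)=3)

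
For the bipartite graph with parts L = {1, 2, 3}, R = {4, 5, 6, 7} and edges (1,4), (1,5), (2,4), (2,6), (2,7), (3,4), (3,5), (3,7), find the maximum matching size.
3 (matching: (1,5), (2,6), (3,7); upper bound min(|L|,|R|) = min(3,4) = 3)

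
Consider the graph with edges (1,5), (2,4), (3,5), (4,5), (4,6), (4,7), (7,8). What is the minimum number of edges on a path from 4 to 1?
2 (path: 4 -> 5 -> 1, 2 edges)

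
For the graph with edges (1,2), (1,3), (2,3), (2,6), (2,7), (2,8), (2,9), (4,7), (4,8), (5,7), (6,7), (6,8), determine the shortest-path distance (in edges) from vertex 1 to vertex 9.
2 (path: 1 -> 2 -> 9, 2 edges)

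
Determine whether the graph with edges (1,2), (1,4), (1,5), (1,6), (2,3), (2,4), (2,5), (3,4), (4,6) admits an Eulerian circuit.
Yes (the graph is connected and all 6 vertices have even degree)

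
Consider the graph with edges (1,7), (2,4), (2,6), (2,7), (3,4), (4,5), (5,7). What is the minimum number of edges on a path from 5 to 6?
3 (path: 5 -> 7 -> 2 -> 6, 3 edges)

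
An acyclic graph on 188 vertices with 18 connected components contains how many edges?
170 (Each of the 18 component trees on V_i vertices has V_i - 1 edges; summing gives V - C = 188 - 18 = 170)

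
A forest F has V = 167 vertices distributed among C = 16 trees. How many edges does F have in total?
151 (Each of the 16 component trees on V_i vertices has V_i - 1 edges; summing gives V - C = 167 - 16 = 151)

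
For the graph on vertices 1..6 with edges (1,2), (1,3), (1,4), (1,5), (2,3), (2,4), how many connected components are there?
2 (components: {1, 2, 3, 4, 5}, {6})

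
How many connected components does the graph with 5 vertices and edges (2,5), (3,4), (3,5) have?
2 (components: {1}, {2, 3, 4, 5})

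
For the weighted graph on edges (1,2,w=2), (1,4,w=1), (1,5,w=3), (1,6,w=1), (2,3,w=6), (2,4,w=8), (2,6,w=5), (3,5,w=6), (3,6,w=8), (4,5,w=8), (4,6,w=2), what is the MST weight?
13 (MST edges: (1,2,w=2), (1,4,w=1), (1,5,w=3), (1,6,w=1), (2,3,w=6); sum of weights 2 + 1 + 3 + 1 + 6 = 13)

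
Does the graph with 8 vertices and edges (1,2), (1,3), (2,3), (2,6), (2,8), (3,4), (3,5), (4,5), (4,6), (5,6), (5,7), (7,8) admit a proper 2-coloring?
No (odd cycle of length 3: 3 -> 1 -> 2 -> 3)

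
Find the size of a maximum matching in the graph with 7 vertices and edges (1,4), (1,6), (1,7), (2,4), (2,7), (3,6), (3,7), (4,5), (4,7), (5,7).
3 (matching: (1,7), (3,6), (4,5); upper bound floor(n/2) = floor(7/2) = 3)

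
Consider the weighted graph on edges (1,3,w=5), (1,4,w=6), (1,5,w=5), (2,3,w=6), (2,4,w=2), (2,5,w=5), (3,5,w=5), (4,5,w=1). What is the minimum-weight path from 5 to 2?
3 (path: 5 -> 4 -> 2; weights 1 + 2 = 3)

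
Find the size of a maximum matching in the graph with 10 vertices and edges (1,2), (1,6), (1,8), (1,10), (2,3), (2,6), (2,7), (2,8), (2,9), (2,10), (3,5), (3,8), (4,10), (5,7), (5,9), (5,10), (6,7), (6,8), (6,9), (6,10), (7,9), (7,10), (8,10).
5 (matching: (1,2), (3,5), (4,10), (6,8), (7,9); upper bound floor(n/2) = floor(10/2) = 5)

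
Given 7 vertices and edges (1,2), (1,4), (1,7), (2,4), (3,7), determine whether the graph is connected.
No, it has 3 components: {1, 2, 3, 4, 7}, {5}, {6}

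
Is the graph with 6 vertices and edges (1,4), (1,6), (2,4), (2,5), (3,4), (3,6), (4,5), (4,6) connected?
Yes (BFS from 1 visits [1, 4, 6, 2, 3, 5] — all 6 vertices reached)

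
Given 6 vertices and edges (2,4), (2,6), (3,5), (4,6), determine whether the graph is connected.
No, it has 3 components: {1}, {2, 4, 6}, {3, 5}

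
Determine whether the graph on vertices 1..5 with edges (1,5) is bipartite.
Yes. Partition: {1, 2, 3, 4}, {5}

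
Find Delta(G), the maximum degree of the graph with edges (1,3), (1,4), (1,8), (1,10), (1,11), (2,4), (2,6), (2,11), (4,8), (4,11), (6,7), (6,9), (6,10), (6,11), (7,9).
5 (attained at vertices 1, 6)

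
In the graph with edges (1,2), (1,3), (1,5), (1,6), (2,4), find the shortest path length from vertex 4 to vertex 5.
3 (path: 4 -> 2 -> 1 -> 5, 3 edges)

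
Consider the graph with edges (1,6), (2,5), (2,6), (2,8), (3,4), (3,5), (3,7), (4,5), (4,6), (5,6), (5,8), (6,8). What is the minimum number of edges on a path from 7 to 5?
2 (path: 7 -> 3 -> 5, 2 edges)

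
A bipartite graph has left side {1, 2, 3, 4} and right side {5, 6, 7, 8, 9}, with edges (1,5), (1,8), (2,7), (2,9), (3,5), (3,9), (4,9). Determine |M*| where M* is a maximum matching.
4 (matching: (1,8), (2,7), (3,5), (4,9); upper bound min(|L|,|R|) = min(4,5) = 4)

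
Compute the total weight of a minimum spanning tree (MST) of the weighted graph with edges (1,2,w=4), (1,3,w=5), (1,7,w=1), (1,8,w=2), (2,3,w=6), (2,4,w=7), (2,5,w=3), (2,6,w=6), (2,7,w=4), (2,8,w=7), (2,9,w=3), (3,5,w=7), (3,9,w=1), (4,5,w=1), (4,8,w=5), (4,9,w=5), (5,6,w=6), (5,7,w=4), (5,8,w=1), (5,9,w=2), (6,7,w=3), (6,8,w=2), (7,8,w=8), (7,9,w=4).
13 (MST edges: (1,7,w=1), (1,8,w=2), (2,5,w=3), (3,9,w=1), (4,5,w=1), (5,8,w=1), (5,9,w=2), (6,8,w=2); sum of weights 1 + 2 + 3 + 1 + 1 + 1 + 2 + 2 = 13)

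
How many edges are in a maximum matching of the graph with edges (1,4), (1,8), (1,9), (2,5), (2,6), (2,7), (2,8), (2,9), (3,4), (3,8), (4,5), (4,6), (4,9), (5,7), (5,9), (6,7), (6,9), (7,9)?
4 (matching: (1,9), (3,8), (4,6), (5,7); upper bound floor(n/2) = floor(9/2) = 4)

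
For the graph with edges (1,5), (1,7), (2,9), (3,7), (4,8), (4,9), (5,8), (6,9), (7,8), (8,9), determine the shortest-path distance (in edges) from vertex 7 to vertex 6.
3 (path: 7 -> 8 -> 9 -> 6, 3 edges)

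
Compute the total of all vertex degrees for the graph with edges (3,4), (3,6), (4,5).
6 (handshake: sum of degrees = 2|E| = 2 x 3 = 6)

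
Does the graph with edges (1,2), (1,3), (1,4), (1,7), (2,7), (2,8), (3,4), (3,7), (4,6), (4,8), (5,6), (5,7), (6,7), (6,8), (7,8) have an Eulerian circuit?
No (2 vertices have odd degree: {2, 3}; Eulerian circuit requires 0)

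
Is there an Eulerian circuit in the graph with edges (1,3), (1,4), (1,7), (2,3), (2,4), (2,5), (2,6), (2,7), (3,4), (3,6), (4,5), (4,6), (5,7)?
No (6 vertices have odd degree: {1, 2, 4, 5, 6, 7}; Eulerian circuit requires 0)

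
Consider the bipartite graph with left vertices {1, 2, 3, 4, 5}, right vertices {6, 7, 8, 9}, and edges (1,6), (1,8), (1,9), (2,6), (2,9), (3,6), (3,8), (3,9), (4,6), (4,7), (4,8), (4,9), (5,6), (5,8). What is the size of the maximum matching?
4 (matching: (1,9), (2,6), (3,8), (4,7); upper bound min(|L|,|R|) = min(5,4) = 4)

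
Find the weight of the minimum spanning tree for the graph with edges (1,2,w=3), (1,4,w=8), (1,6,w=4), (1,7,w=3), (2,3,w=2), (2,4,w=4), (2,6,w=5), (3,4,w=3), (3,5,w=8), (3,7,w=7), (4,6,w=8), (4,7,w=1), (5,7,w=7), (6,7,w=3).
19 (MST edges: (1,2,w=3), (1,7,w=3), (2,3,w=2), (4,7,w=1), (5,7,w=7), (6,7,w=3); sum of weights 3 + 3 + 2 + 1 + 7 + 3 = 19)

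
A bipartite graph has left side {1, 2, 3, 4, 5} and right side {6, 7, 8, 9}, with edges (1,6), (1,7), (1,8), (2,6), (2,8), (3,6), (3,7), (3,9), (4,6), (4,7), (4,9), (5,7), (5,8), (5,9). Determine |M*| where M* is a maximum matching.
4 (matching: (1,8), (2,6), (3,9), (4,7); upper bound min(|L|,|R|) = min(5,4) = 4)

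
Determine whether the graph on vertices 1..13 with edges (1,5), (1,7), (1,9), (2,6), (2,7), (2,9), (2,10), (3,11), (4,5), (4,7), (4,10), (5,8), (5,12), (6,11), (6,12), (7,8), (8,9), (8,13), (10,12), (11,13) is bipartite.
Yes. Partition: {1, 2, 4, 8, 11, 12}, {3, 5, 6, 7, 9, 10, 13}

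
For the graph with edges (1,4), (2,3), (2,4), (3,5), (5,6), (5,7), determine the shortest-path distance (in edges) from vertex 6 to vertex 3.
2 (path: 6 -> 5 -> 3, 2 edges)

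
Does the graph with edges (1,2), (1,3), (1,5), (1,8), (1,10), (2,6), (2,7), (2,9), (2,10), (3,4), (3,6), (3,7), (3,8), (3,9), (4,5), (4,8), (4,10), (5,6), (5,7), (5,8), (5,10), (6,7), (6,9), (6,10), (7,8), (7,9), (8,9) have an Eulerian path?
No (4 vertices have odd degree: {1, 2, 9, 10}; Eulerian path requires 0 or 2)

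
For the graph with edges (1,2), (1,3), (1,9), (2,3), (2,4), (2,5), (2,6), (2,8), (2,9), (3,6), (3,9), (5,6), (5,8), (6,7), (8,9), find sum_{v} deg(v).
30 (handshake: sum of degrees = 2|E| = 2 x 15 = 30)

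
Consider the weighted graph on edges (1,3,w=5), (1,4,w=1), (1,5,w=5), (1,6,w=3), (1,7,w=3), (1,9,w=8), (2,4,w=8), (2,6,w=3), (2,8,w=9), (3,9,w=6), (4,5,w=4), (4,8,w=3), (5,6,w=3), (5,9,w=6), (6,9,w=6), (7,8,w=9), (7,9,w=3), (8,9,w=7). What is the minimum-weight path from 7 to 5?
8 (path: 7 -> 1 -> 5; weights 3 + 5 = 8)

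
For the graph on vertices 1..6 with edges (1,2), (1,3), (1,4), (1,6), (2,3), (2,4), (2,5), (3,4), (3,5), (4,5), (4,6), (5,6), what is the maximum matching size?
3 (matching: (1,3), (2,5), (4,6); upper bound floor(n/2) = floor(6/2) = 3)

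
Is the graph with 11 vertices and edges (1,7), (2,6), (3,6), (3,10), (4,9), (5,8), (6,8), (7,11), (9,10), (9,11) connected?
Yes (BFS from 1 visits [1, 7, 11, 9, 4, 10, 3, 6, 2, 8, 5] — all 11 vertices reached)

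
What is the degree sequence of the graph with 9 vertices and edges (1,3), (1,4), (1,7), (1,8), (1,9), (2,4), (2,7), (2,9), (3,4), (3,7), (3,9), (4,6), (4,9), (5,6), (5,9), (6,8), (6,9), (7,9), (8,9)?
[8, 5, 5, 4, 4, 4, 3, 3, 2] (degrees: deg(1)=5, deg(2)=3, deg(3)=4, deg(4)=5, deg(5)=2, deg(6)=4, deg(7)=4, deg(8)=3, deg(9)=8)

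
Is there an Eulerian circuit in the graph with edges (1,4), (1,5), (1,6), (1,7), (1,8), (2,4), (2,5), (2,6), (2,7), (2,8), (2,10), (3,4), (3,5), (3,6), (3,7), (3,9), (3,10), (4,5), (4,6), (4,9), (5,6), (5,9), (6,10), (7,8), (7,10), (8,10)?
No (4 vertices have odd degree: {1, 7, 9, 10}; Eulerian circuit requires 0)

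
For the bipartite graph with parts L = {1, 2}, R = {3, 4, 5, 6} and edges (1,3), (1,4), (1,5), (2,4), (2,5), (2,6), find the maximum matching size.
2 (matching: (1,5), (2,6); upper bound min(|L|,|R|) = min(2,4) = 2)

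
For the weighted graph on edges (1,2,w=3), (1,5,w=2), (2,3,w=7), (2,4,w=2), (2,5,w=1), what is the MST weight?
12 (MST edges: (1,5,w=2), (2,3,w=7), (2,4,w=2), (2,5,w=1); sum of weights 2 + 7 + 2 + 1 = 12)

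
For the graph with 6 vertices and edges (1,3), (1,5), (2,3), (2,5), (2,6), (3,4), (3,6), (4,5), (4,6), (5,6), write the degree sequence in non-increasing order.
[4, 4, 4, 3, 3, 2] (degrees: deg(1)=2, deg(2)=3, deg(3)=4, deg(4)=3, deg(5)=4, deg(6)=4)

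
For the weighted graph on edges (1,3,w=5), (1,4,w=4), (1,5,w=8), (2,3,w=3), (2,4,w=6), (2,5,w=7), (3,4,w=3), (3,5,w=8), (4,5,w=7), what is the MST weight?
17 (MST edges: (1,4,w=4), (2,3,w=3), (2,5,w=7), (3,4,w=3); sum of weights 4 + 3 + 7 + 3 = 17)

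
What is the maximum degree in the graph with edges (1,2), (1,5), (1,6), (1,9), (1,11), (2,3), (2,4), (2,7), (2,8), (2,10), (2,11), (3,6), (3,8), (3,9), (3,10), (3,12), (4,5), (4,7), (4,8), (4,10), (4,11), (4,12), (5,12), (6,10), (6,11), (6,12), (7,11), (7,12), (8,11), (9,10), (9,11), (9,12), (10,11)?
8 (attained at vertex 11)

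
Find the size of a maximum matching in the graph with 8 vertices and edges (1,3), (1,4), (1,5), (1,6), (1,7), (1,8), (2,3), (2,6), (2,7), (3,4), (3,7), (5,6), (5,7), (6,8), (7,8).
4 (matching: (1,5), (2,6), (3,4), (7,8); upper bound floor(n/2) = floor(8/2) = 4)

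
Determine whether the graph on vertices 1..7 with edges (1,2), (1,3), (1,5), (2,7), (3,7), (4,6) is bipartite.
Yes. Partition: {1, 4, 7}, {2, 3, 5, 6}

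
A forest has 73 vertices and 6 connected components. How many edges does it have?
67 (Each of the 6 component trees on V_i vertices has V_i - 1 edges; summing gives V - C = 73 - 6 = 67)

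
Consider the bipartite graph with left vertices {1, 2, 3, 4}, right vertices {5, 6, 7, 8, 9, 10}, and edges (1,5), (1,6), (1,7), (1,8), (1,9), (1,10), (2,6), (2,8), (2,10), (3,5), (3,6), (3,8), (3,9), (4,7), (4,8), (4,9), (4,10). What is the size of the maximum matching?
4 (matching: (1,10), (2,8), (3,9), (4,7); upper bound min(|L|,|R|) = min(4,6) = 4)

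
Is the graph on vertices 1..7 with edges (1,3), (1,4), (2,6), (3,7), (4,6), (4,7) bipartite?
Yes. Partition: {1, 5, 6, 7}, {2, 3, 4}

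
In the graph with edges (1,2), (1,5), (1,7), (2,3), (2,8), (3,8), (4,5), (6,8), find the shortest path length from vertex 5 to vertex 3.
3 (path: 5 -> 1 -> 2 -> 3, 3 edges)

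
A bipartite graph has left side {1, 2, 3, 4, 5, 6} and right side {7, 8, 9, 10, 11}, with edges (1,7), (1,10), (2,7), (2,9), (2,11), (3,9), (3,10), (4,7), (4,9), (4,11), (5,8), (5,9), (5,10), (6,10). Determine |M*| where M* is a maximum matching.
5 (matching: (1,10), (2,11), (3,9), (4,7), (5,8); upper bound min(|L|,|R|) = min(6,5) = 5)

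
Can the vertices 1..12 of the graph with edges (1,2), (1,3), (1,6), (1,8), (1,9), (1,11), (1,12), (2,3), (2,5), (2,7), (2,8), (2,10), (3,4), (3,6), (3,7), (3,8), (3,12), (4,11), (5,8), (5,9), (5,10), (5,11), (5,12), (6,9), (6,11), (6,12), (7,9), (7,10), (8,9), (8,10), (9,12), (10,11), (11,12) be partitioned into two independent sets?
No (odd cycle of length 3: 8 -> 1 -> 2 -> 8)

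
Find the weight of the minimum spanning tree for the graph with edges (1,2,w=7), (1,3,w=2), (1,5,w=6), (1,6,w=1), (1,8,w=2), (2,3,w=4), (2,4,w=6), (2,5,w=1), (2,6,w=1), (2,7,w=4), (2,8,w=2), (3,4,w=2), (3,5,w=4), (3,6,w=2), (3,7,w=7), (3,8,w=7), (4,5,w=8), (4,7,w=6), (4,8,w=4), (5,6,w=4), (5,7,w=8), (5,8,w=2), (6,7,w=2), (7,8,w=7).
11 (MST edges: (1,3,w=2), (1,6,w=1), (1,8,w=2), (2,5,w=1), (2,6,w=1), (3,4,w=2), (6,7,w=2); sum of weights 2 + 1 + 2 + 1 + 1 + 2 + 2 = 11)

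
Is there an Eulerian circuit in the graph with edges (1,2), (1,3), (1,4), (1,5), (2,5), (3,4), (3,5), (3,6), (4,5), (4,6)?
Yes (the graph is connected and all 6 vertices have even degree)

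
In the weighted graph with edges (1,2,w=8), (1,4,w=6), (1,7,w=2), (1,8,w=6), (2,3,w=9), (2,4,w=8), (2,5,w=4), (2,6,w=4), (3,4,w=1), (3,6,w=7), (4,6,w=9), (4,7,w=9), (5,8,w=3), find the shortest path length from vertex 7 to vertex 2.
10 (path: 7 -> 1 -> 2; weights 2 + 8 = 10)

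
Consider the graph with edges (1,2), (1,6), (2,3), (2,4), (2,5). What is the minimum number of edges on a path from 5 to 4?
2 (path: 5 -> 2 -> 4, 2 edges)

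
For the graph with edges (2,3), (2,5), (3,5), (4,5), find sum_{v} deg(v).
8 (handshake: sum of degrees = 2|E| = 2 x 4 = 8)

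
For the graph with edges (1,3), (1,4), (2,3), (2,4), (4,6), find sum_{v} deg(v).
10 (handshake: sum of degrees = 2|E| = 2 x 5 = 10)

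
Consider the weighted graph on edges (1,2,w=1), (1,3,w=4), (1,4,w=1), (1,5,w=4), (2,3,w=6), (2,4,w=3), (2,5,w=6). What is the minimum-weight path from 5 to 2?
5 (path: 5 -> 1 -> 2; weights 4 + 1 = 5)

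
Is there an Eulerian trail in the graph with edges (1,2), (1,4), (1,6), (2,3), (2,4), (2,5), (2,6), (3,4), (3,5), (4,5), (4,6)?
No (6 vertices have odd degree: {1, 2, 3, 4, 5, 6}; Eulerian path requires 0 or 2)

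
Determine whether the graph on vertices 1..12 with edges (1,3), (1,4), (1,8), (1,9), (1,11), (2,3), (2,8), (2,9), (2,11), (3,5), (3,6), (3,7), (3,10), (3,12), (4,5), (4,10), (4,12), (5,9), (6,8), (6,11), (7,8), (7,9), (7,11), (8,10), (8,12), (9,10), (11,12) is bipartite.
Yes. Partition: {1, 2, 5, 6, 7, 10, 12}, {3, 4, 8, 9, 11}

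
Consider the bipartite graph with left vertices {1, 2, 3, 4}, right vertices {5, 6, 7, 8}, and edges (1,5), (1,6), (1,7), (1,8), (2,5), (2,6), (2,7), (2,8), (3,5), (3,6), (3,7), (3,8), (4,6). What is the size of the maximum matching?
4 (matching: (1,8), (2,7), (3,5), (4,6); upper bound min(|L|,|R|) = min(4,4) = 4)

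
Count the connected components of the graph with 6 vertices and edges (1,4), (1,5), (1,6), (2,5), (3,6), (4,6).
1 (components: {1, 2, 3, 4, 5, 6})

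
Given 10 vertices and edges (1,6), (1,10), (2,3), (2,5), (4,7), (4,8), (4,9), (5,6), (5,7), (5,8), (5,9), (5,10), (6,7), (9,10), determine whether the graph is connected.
Yes (BFS from 1 visits [1, 6, 10, 5, 7, 9, 2, 8, 4, 3] — all 10 vertices reached)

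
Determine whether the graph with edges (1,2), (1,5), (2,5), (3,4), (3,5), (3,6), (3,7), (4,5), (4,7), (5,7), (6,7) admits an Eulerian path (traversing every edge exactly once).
Yes (the graph is connected and exactly 2 vertices have odd degree: {4, 5}; any Eulerian path must start and end at those)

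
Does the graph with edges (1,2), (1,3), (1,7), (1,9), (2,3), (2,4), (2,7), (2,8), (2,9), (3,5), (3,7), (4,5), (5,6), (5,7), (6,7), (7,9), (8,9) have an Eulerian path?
Yes — and in fact it has an Eulerian circuit (the graph is connected and all 9 vertices have even degree)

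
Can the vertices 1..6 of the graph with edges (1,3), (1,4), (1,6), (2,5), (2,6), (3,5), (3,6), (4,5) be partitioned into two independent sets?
No (odd cycle of length 3: 3 -> 1 -> 6 -> 3)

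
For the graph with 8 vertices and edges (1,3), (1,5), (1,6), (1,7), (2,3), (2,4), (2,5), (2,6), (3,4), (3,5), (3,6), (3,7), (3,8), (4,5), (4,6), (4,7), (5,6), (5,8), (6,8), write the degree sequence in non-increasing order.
[7, 6, 6, 5, 4, 4, 3, 3] (degrees: deg(1)=4, deg(2)=4, deg(3)=7, deg(4)=5, deg(5)=6, deg(6)=6, deg(7)=3, deg(8)=3)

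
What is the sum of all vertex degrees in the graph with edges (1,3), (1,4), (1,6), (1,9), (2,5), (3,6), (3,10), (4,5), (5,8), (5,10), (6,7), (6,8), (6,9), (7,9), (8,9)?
30 (handshake: sum of degrees = 2|E| = 2 x 15 = 30)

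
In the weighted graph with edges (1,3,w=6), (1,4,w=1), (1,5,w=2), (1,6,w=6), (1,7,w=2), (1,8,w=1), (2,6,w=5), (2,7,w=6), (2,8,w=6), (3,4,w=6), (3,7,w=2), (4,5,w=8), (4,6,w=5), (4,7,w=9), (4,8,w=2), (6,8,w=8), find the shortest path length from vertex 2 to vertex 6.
5 (path: 2 -> 6; weights 5 = 5)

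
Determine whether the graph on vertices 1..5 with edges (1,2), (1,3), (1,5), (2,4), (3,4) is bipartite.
Yes. Partition: {1, 4}, {2, 3, 5}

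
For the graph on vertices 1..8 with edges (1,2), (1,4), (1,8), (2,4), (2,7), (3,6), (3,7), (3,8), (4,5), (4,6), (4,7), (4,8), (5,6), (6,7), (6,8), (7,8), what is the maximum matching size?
4 (matching: (1,8), (2,7), (3,6), (4,5); upper bound floor(n/2) = floor(8/2) = 4)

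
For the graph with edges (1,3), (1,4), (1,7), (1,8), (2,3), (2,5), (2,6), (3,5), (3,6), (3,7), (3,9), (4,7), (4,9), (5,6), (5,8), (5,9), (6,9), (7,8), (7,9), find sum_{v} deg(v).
38 (handshake: sum of degrees = 2|E| = 2 x 19 = 38)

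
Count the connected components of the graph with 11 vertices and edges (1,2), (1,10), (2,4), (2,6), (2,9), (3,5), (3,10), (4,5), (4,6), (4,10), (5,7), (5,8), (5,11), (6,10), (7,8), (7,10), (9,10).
1 (components: {1, 2, 3, 4, 5, 6, 7, 8, 9, 10, 11})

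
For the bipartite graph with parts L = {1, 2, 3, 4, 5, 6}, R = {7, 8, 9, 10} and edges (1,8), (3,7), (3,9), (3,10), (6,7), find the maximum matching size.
3 (matching: (1,8), (3,10), (6,7); upper bound min(|L|,|R|) = min(6,4) = 4)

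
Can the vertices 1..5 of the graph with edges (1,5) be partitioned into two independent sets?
Yes. Partition: {1, 2, 3, 4}, {5}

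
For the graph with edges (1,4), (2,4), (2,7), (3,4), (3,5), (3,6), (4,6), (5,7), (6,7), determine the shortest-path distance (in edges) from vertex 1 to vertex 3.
2 (path: 1 -> 4 -> 3, 2 edges)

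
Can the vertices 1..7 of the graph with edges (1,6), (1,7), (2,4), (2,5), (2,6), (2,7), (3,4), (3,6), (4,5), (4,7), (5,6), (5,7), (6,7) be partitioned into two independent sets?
No (odd cycle of length 3: 7 -> 1 -> 6 -> 7)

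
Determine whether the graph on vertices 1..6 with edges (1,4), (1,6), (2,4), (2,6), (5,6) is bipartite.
Yes. Partition: {1, 2, 3, 5}, {4, 6}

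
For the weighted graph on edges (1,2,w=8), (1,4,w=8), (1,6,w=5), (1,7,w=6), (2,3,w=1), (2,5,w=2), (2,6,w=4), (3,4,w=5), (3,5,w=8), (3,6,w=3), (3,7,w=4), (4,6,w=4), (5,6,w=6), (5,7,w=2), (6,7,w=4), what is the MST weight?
17 (MST edges: (1,6,w=5), (2,3,w=1), (2,5,w=2), (3,6,w=3), (4,6,w=4), (5,7,w=2); sum of weights 5 + 1 + 2 + 3 + 4 + 2 = 17)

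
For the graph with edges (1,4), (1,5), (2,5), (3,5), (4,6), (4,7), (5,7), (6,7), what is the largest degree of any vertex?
4 (attained at vertex 5)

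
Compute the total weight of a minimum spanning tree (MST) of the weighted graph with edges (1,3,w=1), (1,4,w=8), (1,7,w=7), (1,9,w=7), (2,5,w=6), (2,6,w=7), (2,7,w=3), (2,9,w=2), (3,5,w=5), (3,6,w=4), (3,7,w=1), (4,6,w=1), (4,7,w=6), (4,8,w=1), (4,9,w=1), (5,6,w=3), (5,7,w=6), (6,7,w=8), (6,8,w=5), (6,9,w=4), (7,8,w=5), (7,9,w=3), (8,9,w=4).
13 (MST edges: (1,3,w=1), (2,7,w=3), (2,9,w=2), (3,7,w=1), (4,6,w=1), (4,8,w=1), (4,9,w=1), (5,6,w=3); sum of weights 1 + 3 + 2 + 1 + 1 + 1 + 1 + 3 = 13)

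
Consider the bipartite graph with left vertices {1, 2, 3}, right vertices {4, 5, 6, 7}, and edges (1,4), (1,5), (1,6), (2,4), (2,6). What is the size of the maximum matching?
2 (matching: (1,5), (2,6); upper bound min(|L|,|R|) = min(3,4) = 3)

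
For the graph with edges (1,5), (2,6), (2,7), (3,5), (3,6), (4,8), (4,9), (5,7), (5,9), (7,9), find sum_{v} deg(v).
20 (handshake: sum of degrees = 2|E| = 2 x 10 = 20)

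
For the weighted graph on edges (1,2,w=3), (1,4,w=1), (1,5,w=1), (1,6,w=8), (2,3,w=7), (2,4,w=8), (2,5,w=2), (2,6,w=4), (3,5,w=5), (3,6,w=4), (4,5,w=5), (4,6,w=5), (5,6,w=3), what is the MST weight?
11 (MST edges: (1,4,w=1), (1,5,w=1), (2,5,w=2), (3,6,w=4), (5,6,w=3); sum of weights 1 + 1 + 2 + 4 + 3 = 11)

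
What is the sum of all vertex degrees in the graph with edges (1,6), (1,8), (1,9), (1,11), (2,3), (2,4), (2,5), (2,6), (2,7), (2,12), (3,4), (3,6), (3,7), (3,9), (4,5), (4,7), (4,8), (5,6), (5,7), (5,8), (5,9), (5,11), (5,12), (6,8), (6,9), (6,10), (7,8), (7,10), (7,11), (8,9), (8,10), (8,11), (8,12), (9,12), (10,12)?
70 (handshake: sum of degrees = 2|E| = 2 x 35 = 70)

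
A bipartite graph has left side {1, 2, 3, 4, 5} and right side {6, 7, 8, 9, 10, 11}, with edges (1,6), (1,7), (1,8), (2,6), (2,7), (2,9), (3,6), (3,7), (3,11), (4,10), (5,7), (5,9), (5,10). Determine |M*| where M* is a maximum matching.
5 (matching: (1,8), (2,9), (3,11), (4,10), (5,7); upper bound min(|L|,|R|) = min(5,6) = 5)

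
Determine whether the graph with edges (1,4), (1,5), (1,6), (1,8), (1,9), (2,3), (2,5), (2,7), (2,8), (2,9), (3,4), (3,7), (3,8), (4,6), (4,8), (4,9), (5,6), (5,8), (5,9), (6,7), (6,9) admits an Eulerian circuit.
No (8 vertices have odd degree: {1, 2, 4, 5, 6, 7, 8, 9}; Eulerian circuit requires 0)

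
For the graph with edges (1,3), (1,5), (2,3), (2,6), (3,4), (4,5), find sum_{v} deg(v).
12 (handshake: sum of degrees = 2|E| = 2 x 6 = 12)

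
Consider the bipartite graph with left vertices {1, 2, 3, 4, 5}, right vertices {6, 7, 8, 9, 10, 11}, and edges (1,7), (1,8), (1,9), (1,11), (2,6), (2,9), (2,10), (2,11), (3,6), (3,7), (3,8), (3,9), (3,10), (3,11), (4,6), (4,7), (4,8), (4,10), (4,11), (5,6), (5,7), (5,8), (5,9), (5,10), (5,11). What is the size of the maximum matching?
5 (matching: (1,11), (2,10), (3,9), (4,8), (5,7); upper bound min(|L|,|R|) = min(5,6) = 5)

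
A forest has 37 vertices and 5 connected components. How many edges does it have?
32 (Each of the 5 component trees on V_i vertices has V_i - 1 edges; summing gives V - C = 37 - 5 = 32)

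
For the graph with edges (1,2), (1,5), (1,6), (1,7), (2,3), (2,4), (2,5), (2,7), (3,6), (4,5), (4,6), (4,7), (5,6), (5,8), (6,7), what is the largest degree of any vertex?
5 (attained at vertices 2, 5, 6)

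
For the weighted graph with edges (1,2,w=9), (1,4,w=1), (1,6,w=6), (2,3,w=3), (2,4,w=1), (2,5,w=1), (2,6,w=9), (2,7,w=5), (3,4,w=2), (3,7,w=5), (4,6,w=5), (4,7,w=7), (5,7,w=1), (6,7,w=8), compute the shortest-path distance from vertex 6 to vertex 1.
6 (path: 6 -> 1; weights 6 = 6)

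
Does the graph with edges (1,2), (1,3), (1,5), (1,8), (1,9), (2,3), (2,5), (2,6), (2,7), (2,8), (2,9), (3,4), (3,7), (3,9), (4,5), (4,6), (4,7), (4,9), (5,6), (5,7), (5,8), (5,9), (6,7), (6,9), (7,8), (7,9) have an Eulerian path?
No (8 vertices have odd degree: {1, 2, 3, 4, 5, 6, 7, 9}; Eulerian path requires 0 or 2)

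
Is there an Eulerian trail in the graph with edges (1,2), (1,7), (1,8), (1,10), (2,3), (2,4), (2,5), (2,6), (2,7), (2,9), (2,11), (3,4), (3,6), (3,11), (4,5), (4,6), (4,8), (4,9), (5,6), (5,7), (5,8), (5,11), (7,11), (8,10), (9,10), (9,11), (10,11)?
Yes — and in fact it has an Eulerian circuit (the graph is connected and all 11 vertices have even degree)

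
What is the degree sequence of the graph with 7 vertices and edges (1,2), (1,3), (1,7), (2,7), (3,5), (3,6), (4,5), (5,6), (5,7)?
[4, 3, 3, 3, 2, 2, 1] (degrees: deg(1)=3, deg(2)=2, deg(3)=3, deg(4)=1, deg(5)=4, deg(6)=2, deg(7)=3)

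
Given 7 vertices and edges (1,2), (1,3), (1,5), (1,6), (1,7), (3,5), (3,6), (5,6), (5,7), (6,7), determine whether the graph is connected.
No, it has 2 components: {1, 2, 3, 5, 6, 7}, {4}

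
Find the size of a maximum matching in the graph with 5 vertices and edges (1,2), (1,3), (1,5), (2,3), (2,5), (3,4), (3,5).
2 (matching: (1,5), (3,4); upper bound floor(n/2) = floor(5/2) = 2)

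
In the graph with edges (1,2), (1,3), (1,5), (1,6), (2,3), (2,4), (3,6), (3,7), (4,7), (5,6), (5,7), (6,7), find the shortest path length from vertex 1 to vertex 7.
2 (path: 1 -> 6 -> 7, 2 edges)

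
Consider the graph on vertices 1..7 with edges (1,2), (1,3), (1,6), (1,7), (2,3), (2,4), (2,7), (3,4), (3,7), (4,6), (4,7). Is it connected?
No, it has 2 components: {1, 2, 3, 4, 6, 7}, {5}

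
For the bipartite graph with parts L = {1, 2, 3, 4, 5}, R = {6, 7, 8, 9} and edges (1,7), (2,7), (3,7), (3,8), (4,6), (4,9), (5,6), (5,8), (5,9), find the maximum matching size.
4 (matching: (1,7), (3,8), (4,9), (5,6); upper bound min(|L|,|R|) = min(5,4) = 4)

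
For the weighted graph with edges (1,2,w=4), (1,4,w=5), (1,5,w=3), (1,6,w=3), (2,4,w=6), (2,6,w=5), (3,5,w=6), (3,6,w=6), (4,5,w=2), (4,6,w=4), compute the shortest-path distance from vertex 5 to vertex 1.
3 (path: 5 -> 1; weights 3 = 3)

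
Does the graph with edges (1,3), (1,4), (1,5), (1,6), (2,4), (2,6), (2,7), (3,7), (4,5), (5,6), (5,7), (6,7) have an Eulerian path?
Yes (the graph is connected and exactly 2 vertices have odd degree: {2, 4}; any Eulerian path must start and end at those)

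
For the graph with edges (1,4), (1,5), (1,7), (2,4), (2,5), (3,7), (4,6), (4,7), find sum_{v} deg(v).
16 (handshake: sum of degrees = 2|E| = 2 x 8 = 16)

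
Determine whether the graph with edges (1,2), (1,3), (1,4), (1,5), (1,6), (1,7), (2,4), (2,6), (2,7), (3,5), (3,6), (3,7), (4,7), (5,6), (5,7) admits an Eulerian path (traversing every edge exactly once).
Yes (the graph is connected and exactly 2 vertices have odd degree: {4, 7}; any Eulerian path must start and end at those)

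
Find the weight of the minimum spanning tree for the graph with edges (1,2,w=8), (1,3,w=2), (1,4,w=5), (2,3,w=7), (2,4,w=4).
11 (MST edges: (1,3,w=2), (1,4,w=5), (2,4,w=4); sum of weights 2 + 5 + 4 = 11)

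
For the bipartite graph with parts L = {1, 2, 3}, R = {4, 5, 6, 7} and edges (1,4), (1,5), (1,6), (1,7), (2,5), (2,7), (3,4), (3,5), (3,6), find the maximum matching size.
3 (matching: (1,7), (2,5), (3,6); upper bound min(|L|,|R|) = min(3,4) = 3)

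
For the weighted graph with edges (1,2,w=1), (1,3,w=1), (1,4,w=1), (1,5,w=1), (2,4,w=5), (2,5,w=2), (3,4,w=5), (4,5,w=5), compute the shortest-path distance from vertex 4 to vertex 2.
2 (path: 4 -> 1 -> 2; weights 1 + 1 = 2)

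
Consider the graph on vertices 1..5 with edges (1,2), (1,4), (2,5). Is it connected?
No, it has 2 components: {1, 2, 4, 5}, {3}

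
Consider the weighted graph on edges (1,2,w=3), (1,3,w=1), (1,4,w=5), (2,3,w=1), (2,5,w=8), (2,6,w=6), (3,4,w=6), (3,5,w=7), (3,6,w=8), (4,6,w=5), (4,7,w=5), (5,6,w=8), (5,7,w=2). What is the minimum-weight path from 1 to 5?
8 (path: 1 -> 3 -> 5; weights 1 + 7 = 8)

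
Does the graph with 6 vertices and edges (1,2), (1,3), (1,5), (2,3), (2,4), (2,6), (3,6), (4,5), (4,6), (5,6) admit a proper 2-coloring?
No (odd cycle of length 3: 2 -> 1 -> 3 -> 2)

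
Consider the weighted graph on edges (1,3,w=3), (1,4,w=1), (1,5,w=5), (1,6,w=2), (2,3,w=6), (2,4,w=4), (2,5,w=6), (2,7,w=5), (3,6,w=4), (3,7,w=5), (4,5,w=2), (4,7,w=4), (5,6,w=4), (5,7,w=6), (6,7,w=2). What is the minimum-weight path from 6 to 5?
4 (path: 6 -> 5; weights 4 = 4)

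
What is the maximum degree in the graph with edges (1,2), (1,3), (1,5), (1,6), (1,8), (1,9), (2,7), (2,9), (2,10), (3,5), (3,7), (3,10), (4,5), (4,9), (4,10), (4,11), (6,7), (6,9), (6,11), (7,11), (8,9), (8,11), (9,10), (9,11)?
7 (attained at vertex 9)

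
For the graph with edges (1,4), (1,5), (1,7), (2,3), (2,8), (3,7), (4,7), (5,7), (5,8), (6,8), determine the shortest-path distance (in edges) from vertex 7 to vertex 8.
2 (path: 7 -> 5 -> 8, 2 edges)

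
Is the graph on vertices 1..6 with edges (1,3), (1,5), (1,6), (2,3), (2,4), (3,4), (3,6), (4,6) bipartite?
No (odd cycle of length 3: 3 -> 1 -> 6 -> 3)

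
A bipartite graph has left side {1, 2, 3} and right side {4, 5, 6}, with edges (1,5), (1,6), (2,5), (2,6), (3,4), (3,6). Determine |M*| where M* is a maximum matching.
3 (matching: (1,6), (2,5), (3,4); upper bound min(|L|,|R|) = min(3,3) = 3)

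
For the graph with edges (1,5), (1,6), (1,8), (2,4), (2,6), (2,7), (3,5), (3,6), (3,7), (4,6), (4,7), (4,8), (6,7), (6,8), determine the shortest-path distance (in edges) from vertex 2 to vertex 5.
3 (path: 2 -> 7 -> 3 -> 5, 3 edges)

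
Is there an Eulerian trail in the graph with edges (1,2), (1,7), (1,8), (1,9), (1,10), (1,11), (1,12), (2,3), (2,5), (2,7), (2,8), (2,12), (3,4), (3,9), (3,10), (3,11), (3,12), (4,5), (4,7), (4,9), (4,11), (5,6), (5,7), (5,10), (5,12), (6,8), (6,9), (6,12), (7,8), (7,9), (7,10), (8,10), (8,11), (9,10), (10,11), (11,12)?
No (4 vertices have odd degree: {1, 4, 7, 10}; Eulerian path requires 0 or 2)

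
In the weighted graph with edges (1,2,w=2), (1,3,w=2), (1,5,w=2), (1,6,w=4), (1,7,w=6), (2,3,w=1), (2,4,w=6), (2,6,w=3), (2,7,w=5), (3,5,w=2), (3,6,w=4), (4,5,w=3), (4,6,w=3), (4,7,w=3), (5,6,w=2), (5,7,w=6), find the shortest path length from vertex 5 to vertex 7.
6 (path: 5 -> 7; weights 6 = 6)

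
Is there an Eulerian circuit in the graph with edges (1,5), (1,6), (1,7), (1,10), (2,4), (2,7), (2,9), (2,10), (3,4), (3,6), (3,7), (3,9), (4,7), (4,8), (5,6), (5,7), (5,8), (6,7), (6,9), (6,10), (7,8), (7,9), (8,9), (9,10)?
Yes (the graph is connected and all 10 vertices have even degree)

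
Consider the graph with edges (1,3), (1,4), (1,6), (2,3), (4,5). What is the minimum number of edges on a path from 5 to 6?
3 (path: 5 -> 4 -> 1 -> 6, 3 edges)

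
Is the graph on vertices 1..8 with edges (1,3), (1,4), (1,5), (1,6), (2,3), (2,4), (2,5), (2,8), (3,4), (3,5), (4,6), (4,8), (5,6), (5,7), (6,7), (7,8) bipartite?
No (odd cycle of length 3: 4 -> 1 -> 6 -> 4)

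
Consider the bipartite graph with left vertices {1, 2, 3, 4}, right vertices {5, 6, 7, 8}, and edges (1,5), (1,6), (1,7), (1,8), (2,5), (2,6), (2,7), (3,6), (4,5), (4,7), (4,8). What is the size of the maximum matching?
4 (matching: (1,8), (2,7), (3,6), (4,5); upper bound min(|L|,|R|) = min(4,4) = 4)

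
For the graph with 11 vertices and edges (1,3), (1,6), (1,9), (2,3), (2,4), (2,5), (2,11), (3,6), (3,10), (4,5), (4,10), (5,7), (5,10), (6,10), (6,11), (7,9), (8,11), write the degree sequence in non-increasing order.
[4, 4, 4, 4, 4, 3, 3, 3, 2, 2, 1] (degrees: deg(1)=3, deg(2)=4, deg(3)=4, deg(4)=3, deg(5)=4, deg(6)=4, deg(7)=2, deg(8)=1, deg(9)=2, deg(10)=4, deg(11)=3)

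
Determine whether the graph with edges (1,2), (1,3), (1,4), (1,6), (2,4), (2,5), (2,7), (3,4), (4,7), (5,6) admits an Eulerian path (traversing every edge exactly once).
Yes — and in fact it has an Eulerian circuit (the graph is connected and all 7 vertices have even degree)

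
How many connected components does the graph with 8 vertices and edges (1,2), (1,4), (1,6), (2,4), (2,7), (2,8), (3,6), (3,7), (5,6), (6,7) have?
1 (components: {1, 2, 3, 4, 5, 6, 7, 8})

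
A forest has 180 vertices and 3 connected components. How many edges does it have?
177 (Each of the 3 component trees on V_i vertices has V_i - 1 edges; summing gives V - C = 180 - 3 = 177)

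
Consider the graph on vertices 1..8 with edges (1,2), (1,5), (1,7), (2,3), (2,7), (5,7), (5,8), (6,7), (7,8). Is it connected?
No, it has 2 components: {1, 2, 3, 5, 6, 7, 8}, {4}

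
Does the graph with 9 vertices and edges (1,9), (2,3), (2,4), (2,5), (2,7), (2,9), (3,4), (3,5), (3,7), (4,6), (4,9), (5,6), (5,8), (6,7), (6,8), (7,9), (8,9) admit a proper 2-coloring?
No (odd cycle of length 3: 2 -> 9 -> 7 -> 2)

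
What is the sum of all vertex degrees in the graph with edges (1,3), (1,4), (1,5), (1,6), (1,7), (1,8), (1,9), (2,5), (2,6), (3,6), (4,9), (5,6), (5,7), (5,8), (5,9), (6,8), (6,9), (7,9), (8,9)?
38 (handshake: sum of degrees = 2|E| = 2 x 19 = 38)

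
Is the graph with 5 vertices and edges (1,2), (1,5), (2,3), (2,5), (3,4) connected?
Yes (BFS from 1 visits [1, 2, 5, 3, 4] — all 5 vertices reached)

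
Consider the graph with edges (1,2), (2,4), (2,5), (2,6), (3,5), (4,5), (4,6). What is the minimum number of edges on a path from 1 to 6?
2 (path: 1 -> 2 -> 6, 2 edges)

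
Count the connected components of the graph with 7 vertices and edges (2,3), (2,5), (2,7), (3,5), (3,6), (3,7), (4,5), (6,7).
2 (components: {1}, {2, 3, 4, 5, 6, 7})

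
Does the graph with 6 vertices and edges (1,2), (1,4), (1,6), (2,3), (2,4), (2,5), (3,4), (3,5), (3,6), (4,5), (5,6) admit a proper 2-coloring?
No (odd cycle of length 3: 4 -> 1 -> 2 -> 4)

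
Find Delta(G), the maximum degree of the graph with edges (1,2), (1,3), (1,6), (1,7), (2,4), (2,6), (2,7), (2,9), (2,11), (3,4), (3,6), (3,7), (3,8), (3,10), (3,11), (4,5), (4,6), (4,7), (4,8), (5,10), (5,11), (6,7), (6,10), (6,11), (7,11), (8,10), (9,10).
7 (attained at vertices 3, 6)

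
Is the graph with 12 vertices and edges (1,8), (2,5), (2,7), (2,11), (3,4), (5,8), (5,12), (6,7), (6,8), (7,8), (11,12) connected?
No, it has 4 components: {1, 2, 5, 6, 7, 8, 11, 12}, {3, 4}, {9}, {10}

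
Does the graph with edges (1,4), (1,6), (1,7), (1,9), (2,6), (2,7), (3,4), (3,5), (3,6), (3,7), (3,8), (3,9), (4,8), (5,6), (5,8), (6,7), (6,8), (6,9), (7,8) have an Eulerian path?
No (6 vertices have odd degree: {4, 5, 6, 7, 8, 9}; Eulerian path requires 0 or 2)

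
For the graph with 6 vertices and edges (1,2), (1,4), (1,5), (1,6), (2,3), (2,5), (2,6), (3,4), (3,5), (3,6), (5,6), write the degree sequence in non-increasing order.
[4, 4, 4, 4, 4, 2] (degrees: deg(1)=4, deg(2)=4, deg(3)=4, deg(4)=2, deg(5)=4, deg(6)=4)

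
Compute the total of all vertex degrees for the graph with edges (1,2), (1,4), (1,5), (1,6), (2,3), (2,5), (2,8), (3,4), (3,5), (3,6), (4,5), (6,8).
24 (handshake: sum of degrees = 2|E| = 2 x 12 = 24)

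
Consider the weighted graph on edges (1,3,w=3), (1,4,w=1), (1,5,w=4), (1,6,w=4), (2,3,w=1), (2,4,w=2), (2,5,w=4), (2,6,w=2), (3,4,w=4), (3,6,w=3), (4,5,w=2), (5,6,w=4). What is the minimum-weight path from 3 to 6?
3 (path: 3 -> 6; weights 3 = 3)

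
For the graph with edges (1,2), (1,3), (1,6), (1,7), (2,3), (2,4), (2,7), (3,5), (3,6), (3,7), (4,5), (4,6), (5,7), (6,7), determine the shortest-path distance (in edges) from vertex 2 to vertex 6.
2 (path: 2 -> 3 -> 6, 2 edges)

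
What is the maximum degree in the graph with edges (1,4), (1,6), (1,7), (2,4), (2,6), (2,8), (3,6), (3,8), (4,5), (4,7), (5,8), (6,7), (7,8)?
4 (attained at vertices 4, 6, 7, 8)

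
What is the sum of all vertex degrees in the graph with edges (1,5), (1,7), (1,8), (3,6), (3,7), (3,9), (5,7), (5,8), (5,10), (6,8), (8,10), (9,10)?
24 (handshake: sum of degrees = 2|E| = 2 x 12 = 24)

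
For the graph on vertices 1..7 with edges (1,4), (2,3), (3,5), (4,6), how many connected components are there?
3 (components: {1, 4, 6}, {2, 3, 5}, {7})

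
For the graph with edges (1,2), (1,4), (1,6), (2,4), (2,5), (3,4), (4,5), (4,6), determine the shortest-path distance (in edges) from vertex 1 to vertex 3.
2 (path: 1 -> 4 -> 3, 2 edges)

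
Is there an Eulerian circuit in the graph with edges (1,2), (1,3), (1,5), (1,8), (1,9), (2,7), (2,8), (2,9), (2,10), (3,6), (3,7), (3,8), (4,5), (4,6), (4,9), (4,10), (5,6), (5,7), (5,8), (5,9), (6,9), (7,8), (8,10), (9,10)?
No (2 vertices have odd degree: {1, 2}; Eulerian circuit requires 0)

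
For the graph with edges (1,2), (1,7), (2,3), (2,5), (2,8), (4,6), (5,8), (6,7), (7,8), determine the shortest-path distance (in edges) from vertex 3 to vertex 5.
2 (path: 3 -> 2 -> 5, 2 edges)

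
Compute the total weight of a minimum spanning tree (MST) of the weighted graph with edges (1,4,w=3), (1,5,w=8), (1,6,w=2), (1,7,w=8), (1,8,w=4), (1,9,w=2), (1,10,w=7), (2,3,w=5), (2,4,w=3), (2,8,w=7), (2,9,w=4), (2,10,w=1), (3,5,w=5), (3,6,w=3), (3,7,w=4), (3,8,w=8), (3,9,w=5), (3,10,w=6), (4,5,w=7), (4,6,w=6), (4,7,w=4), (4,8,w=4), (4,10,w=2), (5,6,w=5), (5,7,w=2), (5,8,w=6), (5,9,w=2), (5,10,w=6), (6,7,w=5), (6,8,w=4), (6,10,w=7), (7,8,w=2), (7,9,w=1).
18 (MST edges: (1,4,w=3), (1,6,w=2), (1,9,w=2), (2,10,w=1), (3,6,w=3), (4,10,w=2), (5,7,w=2), (7,8,w=2), (7,9,w=1); sum of weights 3 + 2 + 2 + 1 + 3 + 2 + 2 + 2 + 1 = 18)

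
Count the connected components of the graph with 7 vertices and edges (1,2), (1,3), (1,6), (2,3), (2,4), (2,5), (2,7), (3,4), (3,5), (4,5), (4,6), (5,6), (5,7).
1 (components: {1, 2, 3, 4, 5, 6, 7})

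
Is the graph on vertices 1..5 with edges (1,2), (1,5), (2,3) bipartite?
Yes. Partition: {1, 3, 4}, {2, 5}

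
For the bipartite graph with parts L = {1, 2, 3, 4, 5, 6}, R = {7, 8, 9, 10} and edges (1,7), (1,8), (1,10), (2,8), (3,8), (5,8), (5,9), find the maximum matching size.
3 (matching: (1,10), (2,8), (5,9); upper bound min(|L|,|R|) = min(6,4) = 4)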